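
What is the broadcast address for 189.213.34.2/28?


Network: 189.213.34.0/28
Host bits = 4
Set all host bits to 1:
Broadcast: 189.213.34.15


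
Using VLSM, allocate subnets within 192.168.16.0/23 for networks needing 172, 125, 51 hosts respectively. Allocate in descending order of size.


172 hosts -> /24 (254 usable): 192.168.16.0/24
125 hosts -> /25 (126 usable): 192.168.17.0/25
51 hosts -> /26 (62 usable): 192.168.17.128/26
Allocation: 192.168.16.0/24 (172 hosts, 254 usable); 192.168.17.0/25 (125 hosts, 126 usable); 192.168.17.128/26 (51 hosts, 62 usable)


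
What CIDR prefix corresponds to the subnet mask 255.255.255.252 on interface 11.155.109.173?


Binary: 11111111.11111111.11111111.11111100
Count leading 1s
Prefix: /30


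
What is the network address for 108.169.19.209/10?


IP:   01101100.10101001.00010011.11010001
Mask: 11111111.11000000.00000000.00000000
AND operation:
Net:  01101100.10000000.00000000.00000000
Network: 108.128.0.0/10


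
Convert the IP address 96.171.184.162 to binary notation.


96 = 01100000
171 = 10101011
184 = 10111000
162 = 10100010
Binary: 01100000.10101011.10111000.10100010


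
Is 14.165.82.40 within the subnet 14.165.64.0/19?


Subnet network: 14.165.64.0
Test IP AND mask: 14.165.64.0
Yes, 14.165.82.40 is in 14.165.64.0/19


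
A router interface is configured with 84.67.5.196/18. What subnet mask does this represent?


/18 means 18 network bits, 14 host bits
Binary: 11111111111111111100000000000000
Mask: 255.255.192.0


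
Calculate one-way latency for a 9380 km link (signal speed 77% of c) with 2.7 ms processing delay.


Speed = 0.77 * 3e5 km/s = 231000 km/s
Propagation delay = 9380 / 231000 = 0.0406 s = 40.6061 ms
Processing delay = 2.7 ms
Total one-way latency = 43.3061 ms


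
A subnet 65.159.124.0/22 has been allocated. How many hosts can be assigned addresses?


Host bits = 32 - 22 = 10
Total addresses = 2^10 = 1024
Usable = total - 2 (network and broadcast)
Usable hosts: 1022


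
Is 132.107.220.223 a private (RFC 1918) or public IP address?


RFC 1918 private ranges:
  10.0.0.0/8 (10.0.0.0 - 10.255.255.255)
  172.16.0.0/12 (172.16.0.0 - 172.31.255.255)
  192.168.0.0/16 (192.168.0.0 - 192.168.255.255)
Public (not in any RFC 1918 range)


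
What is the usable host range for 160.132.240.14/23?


Network: 160.132.240.0
Broadcast: 160.132.241.255
First usable = network + 1
Last usable = broadcast - 1
Range: 160.132.240.1 to 160.132.241.254


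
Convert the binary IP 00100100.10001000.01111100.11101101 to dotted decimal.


00100100 = 36
10001000 = 136
01111100 = 124
11101101 = 237
IP: 36.136.124.237


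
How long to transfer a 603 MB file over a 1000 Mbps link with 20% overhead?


Effective throughput = 1000 * (1 - 20/100) = 800 Mbps
File size in Mb = 603 * 8 = 4824 Mb
Time = 4824 / 800
Time = 6.03 seconds


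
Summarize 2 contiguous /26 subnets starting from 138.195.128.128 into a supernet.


Original prefix: /26
Number of subnets: 2 = 2^1
New prefix = 26 - 1 = 25
Supernet: 138.195.128.128/25


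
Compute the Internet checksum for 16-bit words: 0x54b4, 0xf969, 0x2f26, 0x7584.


Sum all words (with carry folding):
+ 0x54b4 = 0x54b4
+ 0xf969 = 0x4e1e
+ 0x2f26 = 0x7d44
+ 0x7584 = 0xf2c8
One's complement: ~0xf2c8
Checksum = 0x0d37


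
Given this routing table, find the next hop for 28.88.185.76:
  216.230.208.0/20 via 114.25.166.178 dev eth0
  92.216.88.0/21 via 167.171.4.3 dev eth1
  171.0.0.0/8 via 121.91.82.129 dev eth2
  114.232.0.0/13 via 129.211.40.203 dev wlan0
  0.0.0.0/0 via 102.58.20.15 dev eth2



Longest prefix match for 28.88.185.76:
  /20 216.230.208.0: no
  /21 92.216.88.0: no
  /8 171.0.0.0: no
  /13 114.232.0.0: no
  /0 0.0.0.0: MATCH
Selected: next-hop 102.58.20.15 via eth2 (matched /0)


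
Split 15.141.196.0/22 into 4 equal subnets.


New prefix = 22 + 2 = 24
Each subnet has 256 addresses
  15.141.196.0/24
  15.141.197.0/24
  15.141.198.0/24
  15.141.199.0/24
Subnets: 15.141.196.0/24, 15.141.197.0/24, 15.141.198.0/24, 15.141.199.0/24


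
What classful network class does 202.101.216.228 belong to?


First octet: 202
Binary: 11001010
110xxxxx -> Class C (192-223)
Class C, default mask 255.255.255.0 (/24)


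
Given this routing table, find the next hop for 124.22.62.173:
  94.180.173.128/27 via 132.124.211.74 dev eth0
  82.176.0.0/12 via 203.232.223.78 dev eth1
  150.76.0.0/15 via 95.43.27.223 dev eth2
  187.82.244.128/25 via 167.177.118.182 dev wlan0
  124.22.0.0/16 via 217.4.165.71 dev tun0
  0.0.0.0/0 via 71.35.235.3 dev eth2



Longest prefix match for 124.22.62.173:
  /27 94.180.173.128: no
  /12 82.176.0.0: no
  /15 150.76.0.0: no
  /25 187.82.244.128: no
  /16 124.22.0.0: MATCH
  /0 0.0.0.0: MATCH
Selected: next-hop 217.4.165.71 via tun0 (matched /16)


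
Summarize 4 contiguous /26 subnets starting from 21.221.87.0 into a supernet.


Original prefix: /26
Number of subnets: 4 = 2^2
New prefix = 26 - 2 = 24
Supernet: 21.221.87.0/24


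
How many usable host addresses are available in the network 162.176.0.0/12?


Host bits = 32 - 12 = 20
Total addresses = 2^20 = 1048576
Usable = total - 2 (network and broadcast)
Usable hosts: 1048574


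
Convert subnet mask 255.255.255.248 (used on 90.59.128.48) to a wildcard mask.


Subnet mask: 255.255.255.248
Wildcard = 255.255.255.255 - subnet mask
255 - 255 = 0
255 - 255 = 0
255 - 255 = 0
255 - 248 = 7
Wildcard: 0.0.0.7


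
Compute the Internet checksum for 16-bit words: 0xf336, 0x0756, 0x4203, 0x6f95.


Sum all words (with carry folding):
+ 0xf336 = 0xf336
+ 0x0756 = 0xfa8c
+ 0x4203 = 0x3c90
+ 0x6f95 = 0xac25
One's complement: ~0xac25
Checksum = 0x53da


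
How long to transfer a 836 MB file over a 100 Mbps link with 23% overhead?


Effective throughput = 100 * (1 - 23/100) = 77 Mbps
File size in Mb = 836 * 8 = 6688 Mb
Time = 6688 / 77
Time = 86.8571 seconds


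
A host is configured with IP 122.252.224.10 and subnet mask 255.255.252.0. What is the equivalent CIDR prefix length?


Binary: 11111111.11111111.11111100.00000000
Count leading 1s
Prefix: /22


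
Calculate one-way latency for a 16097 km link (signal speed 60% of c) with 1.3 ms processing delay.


Speed = 0.6 * 3e5 km/s = 180000 km/s
Propagation delay = 16097 / 180000 = 0.0894 s = 89.4278 ms
Processing delay = 1.3 ms
Total one-way latency = 90.7278 ms


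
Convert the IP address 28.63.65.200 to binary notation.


28 = 00011100
63 = 00111111
65 = 01000001
200 = 11001000
Binary: 00011100.00111111.01000001.11001000


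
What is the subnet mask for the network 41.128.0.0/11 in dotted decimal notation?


/11 means 11 network bits, 21 host bits
Binary: 11111111111000000000000000000000
Mask: 255.224.0.0


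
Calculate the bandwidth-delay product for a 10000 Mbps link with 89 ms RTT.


BDP = bandwidth * RTT
= 10000 Mbps * 89 ms
= 10000 * 1e6 * 89 / 1000 bits
= 890000000 bits
= 111250000 bytes
= 108642.5781 KB
BDP = 890000000 bits (111250000 bytes)


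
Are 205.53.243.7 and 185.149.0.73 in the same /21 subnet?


Mask: 255.255.248.0
205.53.243.7 AND mask = 205.53.240.0
185.149.0.73 AND mask = 185.149.0.0
No, different subnets (205.53.240.0 vs 185.149.0.0)


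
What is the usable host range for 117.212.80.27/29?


Network: 117.212.80.24
Broadcast: 117.212.80.31
First usable = network + 1
Last usable = broadcast - 1
Range: 117.212.80.25 to 117.212.80.30


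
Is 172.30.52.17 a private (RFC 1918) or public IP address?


RFC 1918 private ranges:
  10.0.0.0/8 (10.0.0.0 - 10.255.255.255)
  172.16.0.0/12 (172.16.0.0 - 172.31.255.255)
  192.168.0.0/16 (192.168.0.0 - 192.168.255.255)
Private (in 172.16.0.0/12)


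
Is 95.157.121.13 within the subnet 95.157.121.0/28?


Subnet network: 95.157.121.0
Test IP AND mask: 95.157.121.0
Yes, 95.157.121.13 is in 95.157.121.0/28


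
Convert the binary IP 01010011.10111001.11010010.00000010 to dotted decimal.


01010011 = 83
10111001 = 185
11010010 = 210
00000010 = 2
IP: 83.185.210.2


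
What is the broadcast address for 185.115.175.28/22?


Network: 185.115.172.0/22
Host bits = 10
Set all host bits to 1:
Broadcast: 185.115.175.255


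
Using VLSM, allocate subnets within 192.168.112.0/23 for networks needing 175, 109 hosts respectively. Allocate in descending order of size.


175 hosts -> /24 (254 usable): 192.168.112.0/24
109 hosts -> /25 (126 usable): 192.168.113.0/25
Allocation: 192.168.112.0/24 (175 hosts, 254 usable); 192.168.113.0/25 (109 hosts, 126 usable)


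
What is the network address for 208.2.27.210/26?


IP:   11010000.00000010.00011011.11010010
Mask: 11111111.11111111.11111111.11000000
AND operation:
Net:  11010000.00000010.00011011.11000000
Network: 208.2.27.192/26


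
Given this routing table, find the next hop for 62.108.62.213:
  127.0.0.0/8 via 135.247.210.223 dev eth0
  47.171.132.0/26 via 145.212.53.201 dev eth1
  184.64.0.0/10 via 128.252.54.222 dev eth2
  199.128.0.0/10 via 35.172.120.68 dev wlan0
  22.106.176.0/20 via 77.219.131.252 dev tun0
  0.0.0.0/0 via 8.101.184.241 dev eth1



Longest prefix match for 62.108.62.213:
  /8 127.0.0.0: no
  /26 47.171.132.0: no
  /10 184.64.0.0: no
  /10 199.128.0.0: no
  /20 22.106.176.0: no
  /0 0.0.0.0: MATCH
Selected: next-hop 8.101.184.241 via eth1 (matched /0)


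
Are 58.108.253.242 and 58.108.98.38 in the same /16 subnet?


Mask: 255.255.0.0
58.108.253.242 AND mask = 58.108.0.0
58.108.98.38 AND mask = 58.108.0.0
Yes, same subnet (58.108.0.0)


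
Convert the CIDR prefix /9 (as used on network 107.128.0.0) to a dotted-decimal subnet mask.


/9 means 9 network bits, 23 host bits
Binary: 11111111100000000000000000000000
Mask: 255.128.0.0


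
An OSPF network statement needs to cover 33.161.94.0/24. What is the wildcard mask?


Subnet mask: 255.255.255.0
Wildcard = 255.255.255.255 - subnet mask
255 - 255 = 0
255 - 255 = 0
255 - 255 = 0
255 - 0 = 255
Wildcard: 0.0.0.255


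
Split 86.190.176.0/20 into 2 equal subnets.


New prefix = 20 + 1 = 21
Each subnet has 2048 addresses
  86.190.176.0/21
  86.190.184.0/21
Subnets: 86.190.176.0/21, 86.190.184.0/21


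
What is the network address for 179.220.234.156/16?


IP:   10110011.11011100.11101010.10011100
Mask: 11111111.11111111.00000000.00000000
AND operation:
Net:  10110011.11011100.00000000.00000000
Network: 179.220.0.0/16


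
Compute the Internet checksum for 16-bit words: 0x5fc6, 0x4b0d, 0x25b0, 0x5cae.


Sum all words (with carry folding):
+ 0x5fc6 = 0x5fc6
+ 0x4b0d = 0xaad3
+ 0x25b0 = 0xd083
+ 0x5cae = 0x2d32
One's complement: ~0x2d32
Checksum = 0xd2cd


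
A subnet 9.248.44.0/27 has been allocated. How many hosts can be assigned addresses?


Host bits = 32 - 27 = 5
Total addresses = 2^5 = 32
Usable = total - 2 (network and broadcast)
Usable hosts: 30


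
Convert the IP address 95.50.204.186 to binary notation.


95 = 01011111
50 = 00110010
204 = 11001100
186 = 10111010
Binary: 01011111.00110010.11001100.10111010


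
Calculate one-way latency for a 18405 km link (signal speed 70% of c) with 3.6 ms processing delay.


Speed = 0.7 * 3e5 km/s = 210000 km/s
Propagation delay = 18405 / 210000 = 0.0876 s = 87.6429 ms
Processing delay = 3.6 ms
Total one-way latency = 91.2429 ms


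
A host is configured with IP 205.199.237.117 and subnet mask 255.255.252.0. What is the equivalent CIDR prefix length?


Binary: 11111111.11111111.11111100.00000000
Count leading 1s
Prefix: /22


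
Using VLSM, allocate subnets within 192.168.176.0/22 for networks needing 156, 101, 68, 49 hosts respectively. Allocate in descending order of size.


156 hosts -> /24 (254 usable): 192.168.176.0/24
101 hosts -> /25 (126 usable): 192.168.177.0/25
68 hosts -> /25 (126 usable): 192.168.177.128/25
49 hosts -> /26 (62 usable): 192.168.178.0/26
Allocation: 192.168.176.0/24 (156 hosts, 254 usable); 192.168.177.0/25 (101 hosts, 126 usable); 192.168.177.128/25 (68 hosts, 126 usable); 192.168.178.0/26 (49 hosts, 62 usable)


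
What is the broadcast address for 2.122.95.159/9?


Network: 2.0.0.0/9
Host bits = 23
Set all host bits to 1:
Broadcast: 2.127.255.255


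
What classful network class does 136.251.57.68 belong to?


First octet: 136
Binary: 10001000
10xxxxxx -> Class B (128-191)
Class B, default mask 255.255.0.0 (/16)


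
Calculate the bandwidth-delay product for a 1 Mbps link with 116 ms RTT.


BDP = bandwidth * RTT
= 1 Mbps * 116 ms
= 1 * 1e6 * 116 / 1000 bits
= 116000 bits
= 14500 bytes
= 14.1602 KB
BDP = 116000 bits (14500 bytes)


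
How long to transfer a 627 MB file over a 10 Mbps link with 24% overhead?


Effective throughput = 10 * (1 - 24/100) = 7.6 Mbps
File size in Mb = 627 * 8 = 5016 Mb
Time = 5016 / 7.6
Time = 660 seconds


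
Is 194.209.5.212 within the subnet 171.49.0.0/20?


Subnet network: 171.49.0.0
Test IP AND mask: 194.209.0.0
No, 194.209.5.212 is not in 171.49.0.0/20


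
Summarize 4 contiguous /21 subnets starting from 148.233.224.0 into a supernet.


Original prefix: /21
Number of subnets: 4 = 2^2
New prefix = 21 - 2 = 19
Supernet: 148.233.224.0/19


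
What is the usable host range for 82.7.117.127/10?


Network: 82.0.0.0
Broadcast: 82.63.255.255
First usable = network + 1
Last usable = broadcast - 1
Range: 82.0.0.1 to 82.63.255.254


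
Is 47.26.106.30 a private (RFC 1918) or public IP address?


RFC 1918 private ranges:
  10.0.0.0/8 (10.0.0.0 - 10.255.255.255)
  172.16.0.0/12 (172.16.0.0 - 172.31.255.255)
  192.168.0.0/16 (192.168.0.0 - 192.168.255.255)
Public (not in any RFC 1918 range)


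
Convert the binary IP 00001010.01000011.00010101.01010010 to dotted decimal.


00001010 = 10
01000011 = 67
00010101 = 21
01010010 = 82
IP: 10.67.21.82


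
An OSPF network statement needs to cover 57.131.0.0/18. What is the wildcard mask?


Subnet mask: 255.255.192.0
Wildcard = 255.255.255.255 - subnet mask
255 - 255 = 0
255 - 255 = 0
255 - 192 = 63
255 - 0 = 255
Wildcard: 0.0.63.255


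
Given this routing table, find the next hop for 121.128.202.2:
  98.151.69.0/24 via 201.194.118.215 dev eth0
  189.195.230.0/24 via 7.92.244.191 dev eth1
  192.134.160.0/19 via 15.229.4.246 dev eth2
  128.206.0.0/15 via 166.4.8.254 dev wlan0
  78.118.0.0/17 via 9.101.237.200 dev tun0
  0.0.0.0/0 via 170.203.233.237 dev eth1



Longest prefix match for 121.128.202.2:
  /24 98.151.69.0: no
  /24 189.195.230.0: no
  /19 192.134.160.0: no
  /15 128.206.0.0: no
  /17 78.118.0.0: no
  /0 0.0.0.0: MATCH
Selected: next-hop 170.203.233.237 via eth1 (matched /0)


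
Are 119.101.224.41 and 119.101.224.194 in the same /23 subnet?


Mask: 255.255.254.0
119.101.224.41 AND mask = 119.101.224.0
119.101.224.194 AND mask = 119.101.224.0
Yes, same subnet (119.101.224.0)


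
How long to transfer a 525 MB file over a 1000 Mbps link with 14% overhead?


Effective throughput = 1000 * (1 - 14/100) = 860 Mbps
File size in Mb = 525 * 8 = 4200 Mb
Time = 4200 / 860
Time = 4.8837 seconds


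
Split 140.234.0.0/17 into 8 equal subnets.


New prefix = 17 + 3 = 20
Each subnet has 4096 addresses
  140.234.0.0/20
  140.234.16.0/20
  140.234.32.0/20
  140.234.48.0/20
  140.234.64.0/20
  140.234.80.0/20
  140.234.96.0/20
  140.234.112.0/20
Subnets: 140.234.0.0/20, 140.234.16.0/20, 140.234.32.0/20, 140.234.48.0/20, 140.234.64.0/20, 140.234.80.0/20, 140.234.96.0/20, 140.234.112.0/20


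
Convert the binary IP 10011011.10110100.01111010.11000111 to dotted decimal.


10011011 = 155
10110100 = 180
01111010 = 122
11000111 = 199
IP: 155.180.122.199


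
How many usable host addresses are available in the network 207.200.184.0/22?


Host bits = 32 - 22 = 10
Total addresses = 2^10 = 1024
Usable = total - 2 (network and broadcast)
Usable hosts: 1022


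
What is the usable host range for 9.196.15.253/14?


Network: 9.196.0.0
Broadcast: 9.199.255.255
First usable = network + 1
Last usable = broadcast - 1
Range: 9.196.0.1 to 9.199.255.254


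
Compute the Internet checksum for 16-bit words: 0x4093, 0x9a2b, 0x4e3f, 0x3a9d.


Sum all words (with carry folding):
+ 0x4093 = 0x4093
+ 0x9a2b = 0xdabe
+ 0x4e3f = 0x28fe
+ 0x3a9d = 0x639b
One's complement: ~0x639b
Checksum = 0x9c64


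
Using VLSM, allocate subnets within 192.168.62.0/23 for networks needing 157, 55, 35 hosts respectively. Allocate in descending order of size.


157 hosts -> /24 (254 usable): 192.168.62.0/24
55 hosts -> /26 (62 usable): 192.168.63.0/26
35 hosts -> /26 (62 usable): 192.168.63.64/26
Allocation: 192.168.62.0/24 (157 hosts, 254 usable); 192.168.63.0/26 (55 hosts, 62 usable); 192.168.63.64/26 (35 hosts, 62 usable)


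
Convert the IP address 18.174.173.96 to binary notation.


18 = 00010010
174 = 10101110
173 = 10101101
96 = 01100000
Binary: 00010010.10101110.10101101.01100000


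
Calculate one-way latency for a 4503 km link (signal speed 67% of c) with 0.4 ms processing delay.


Speed = 0.67 * 3e5 km/s = 201000 km/s
Propagation delay = 4503 / 201000 = 0.0224 s = 22.403 ms
Processing delay = 0.4 ms
Total one-way latency = 22.803 ms


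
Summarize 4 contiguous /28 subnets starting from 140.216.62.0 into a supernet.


Original prefix: /28
Number of subnets: 4 = 2^2
New prefix = 28 - 2 = 26
Supernet: 140.216.62.0/26


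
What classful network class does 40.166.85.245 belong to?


First octet: 40
Binary: 00101000
0xxxxxxx -> Class A (1-126)
Class A, default mask 255.0.0.0 (/8)


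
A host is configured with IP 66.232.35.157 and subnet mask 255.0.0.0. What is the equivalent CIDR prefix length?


Binary: 11111111.00000000.00000000.00000000
Count leading 1s
Prefix: /8


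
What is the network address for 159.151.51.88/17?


IP:   10011111.10010111.00110011.01011000
Mask: 11111111.11111111.10000000.00000000
AND operation:
Net:  10011111.10010111.00000000.00000000
Network: 159.151.0.0/17


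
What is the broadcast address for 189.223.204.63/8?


Network: 189.0.0.0/8
Host bits = 24
Set all host bits to 1:
Broadcast: 189.255.255.255


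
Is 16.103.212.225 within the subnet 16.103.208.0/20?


Subnet network: 16.103.208.0
Test IP AND mask: 16.103.208.0
Yes, 16.103.212.225 is in 16.103.208.0/20


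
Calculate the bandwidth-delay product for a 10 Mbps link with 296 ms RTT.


BDP = bandwidth * RTT
= 10 Mbps * 296 ms
= 10 * 1e6 * 296 / 1000 bits
= 2960000 bits
= 370000 bytes
= 361.3281 KB
BDP = 2960000 bits (370000 bytes)


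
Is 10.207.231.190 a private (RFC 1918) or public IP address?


RFC 1918 private ranges:
  10.0.0.0/8 (10.0.0.0 - 10.255.255.255)
  172.16.0.0/12 (172.16.0.0 - 172.31.255.255)
  192.168.0.0/16 (192.168.0.0 - 192.168.255.255)
Private (in 10.0.0.0/8)


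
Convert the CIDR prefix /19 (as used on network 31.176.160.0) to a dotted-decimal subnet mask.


/19 means 19 network bits, 13 host bits
Binary: 11111111111111111110000000000000
Mask: 255.255.224.0


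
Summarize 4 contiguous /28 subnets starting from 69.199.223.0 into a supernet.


Original prefix: /28
Number of subnets: 4 = 2^2
New prefix = 28 - 2 = 26
Supernet: 69.199.223.0/26


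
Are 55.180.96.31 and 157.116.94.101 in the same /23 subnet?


Mask: 255.255.254.0
55.180.96.31 AND mask = 55.180.96.0
157.116.94.101 AND mask = 157.116.94.0
No, different subnets (55.180.96.0 vs 157.116.94.0)


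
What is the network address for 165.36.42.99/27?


IP:   10100101.00100100.00101010.01100011
Mask: 11111111.11111111.11111111.11100000
AND operation:
Net:  10100101.00100100.00101010.01100000
Network: 165.36.42.96/27


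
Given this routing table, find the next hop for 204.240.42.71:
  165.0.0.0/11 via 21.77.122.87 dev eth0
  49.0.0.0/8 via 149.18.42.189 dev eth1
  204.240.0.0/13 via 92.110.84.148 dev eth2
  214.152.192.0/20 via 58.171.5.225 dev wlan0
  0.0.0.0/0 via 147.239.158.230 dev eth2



Longest prefix match for 204.240.42.71:
  /11 165.0.0.0: no
  /8 49.0.0.0: no
  /13 204.240.0.0: MATCH
  /20 214.152.192.0: no
  /0 0.0.0.0: MATCH
Selected: next-hop 92.110.84.148 via eth2 (matched /13)


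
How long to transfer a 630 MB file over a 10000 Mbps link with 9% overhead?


Effective throughput = 10000 * (1 - 9/100) = 9100 Mbps
File size in Mb = 630 * 8 = 5040 Mb
Time = 5040 / 9100
Time = 0.5538 seconds


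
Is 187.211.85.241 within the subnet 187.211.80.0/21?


Subnet network: 187.211.80.0
Test IP AND mask: 187.211.80.0
Yes, 187.211.85.241 is in 187.211.80.0/21


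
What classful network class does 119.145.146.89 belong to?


First octet: 119
Binary: 01110111
0xxxxxxx -> Class A (1-126)
Class A, default mask 255.0.0.0 (/8)


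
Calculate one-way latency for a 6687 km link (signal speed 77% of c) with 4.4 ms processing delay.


Speed = 0.77 * 3e5 km/s = 231000 km/s
Propagation delay = 6687 / 231000 = 0.0289 s = 28.9481 ms
Processing delay = 4.4 ms
Total one-way latency = 33.3481 ms


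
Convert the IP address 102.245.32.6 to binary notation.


102 = 01100110
245 = 11110101
32 = 00100000
6 = 00000110
Binary: 01100110.11110101.00100000.00000110


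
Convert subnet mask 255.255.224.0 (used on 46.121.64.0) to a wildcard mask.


Subnet mask: 255.255.224.0
Wildcard = 255.255.255.255 - subnet mask
255 - 255 = 0
255 - 255 = 0
255 - 224 = 31
255 - 0 = 255
Wildcard: 0.0.31.255


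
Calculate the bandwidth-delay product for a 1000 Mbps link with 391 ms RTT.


BDP = bandwidth * RTT
= 1000 Mbps * 391 ms
= 1000 * 1e6 * 391 / 1000 bits
= 391000000 bits
= 48875000 bytes
= 47729.4922 KB
BDP = 391000000 bits (48875000 bytes)


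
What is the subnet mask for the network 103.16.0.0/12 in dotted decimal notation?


/12 means 12 network bits, 20 host bits
Binary: 11111111111100000000000000000000
Mask: 255.240.0.0


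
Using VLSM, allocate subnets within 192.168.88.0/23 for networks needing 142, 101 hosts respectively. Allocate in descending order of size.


142 hosts -> /24 (254 usable): 192.168.88.0/24
101 hosts -> /25 (126 usable): 192.168.89.0/25
Allocation: 192.168.88.0/24 (142 hosts, 254 usable); 192.168.89.0/25 (101 hosts, 126 usable)


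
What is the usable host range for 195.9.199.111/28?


Network: 195.9.199.96
Broadcast: 195.9.199.111
First usable = network + 1
Last usable = broadcast - 1
Range: 195.9.199.97 to 195.9.199.110


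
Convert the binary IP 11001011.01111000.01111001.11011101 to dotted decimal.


11001011 = 203
01111000 = 120
01111001 = 121
11011101 = 221
IP: 203.120.121.221


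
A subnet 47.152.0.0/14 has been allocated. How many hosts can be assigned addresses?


Host bits = 32 - 14 = 18
Total addresses = 2^18 = 262144
Usable = total - 2 (network and broadcast)
Usable hosts: 262142


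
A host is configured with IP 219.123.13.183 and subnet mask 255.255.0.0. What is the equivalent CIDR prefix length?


Binary: 11111111.11111111.00000000.00000000
Count leading 1s
Prefix: /16


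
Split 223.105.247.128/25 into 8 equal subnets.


New prefix = 25 + 3 = 28
Each subnet has 16 addresses
  223.105.247.128/28
  223.105.247.144/28
  223.105.247.160/28
  223.105.247.176/28
  223.105.247.192/28
  223.105.247.208/28
  223.105.247.224/28
  223.105.247.240/28
Subnets: 223.105.247.128/28, 223.105.247.144/28, 223.105.247.160/28, 223.105.247.176/28, 223.105.247.192/28, 223.105.247.208/28, 223.105.247.224/28, 223.105.247.240/28


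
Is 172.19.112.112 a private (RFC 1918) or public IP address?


RFC 1918 private ranges:
  10.0.0.0/8 (10.0.0.0 - 10.255.255.255)
  172.16.0.0/12 (172.16.0.0 - 172.31.255.255)
  192.168.0.0/16 (192.168.0.0 - 192.168.255.255)
Private (in 172.16.0.0/12)


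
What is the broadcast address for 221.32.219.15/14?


Network: 221.32.0.0/14
Host bits = 18
Set all host bits to 1:
Broadcast: 221.35.255.255


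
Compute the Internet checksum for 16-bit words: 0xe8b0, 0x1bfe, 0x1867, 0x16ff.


Sum all words (with carry folding):
+ 0xe8b0 = 0xe8b0
+ 0x1bfe = 0x04af
+ 0x1867 = 0x1d16
+ 0x16ff = 0x3415
One's complement: ~0x3415
Checksum = 0xcbea


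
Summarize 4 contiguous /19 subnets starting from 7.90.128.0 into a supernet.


Original prefix: /19
Number of subnets: 4 = 2^2
New prefix = 19 - 2 = 17
Supernet: 7.90.128.0/17


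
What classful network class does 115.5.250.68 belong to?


First octet: 115
Binary: 01110011
0xxxxxxx -> Class A (1-126)
Class A, default mask 255.0.0.0 (/8)


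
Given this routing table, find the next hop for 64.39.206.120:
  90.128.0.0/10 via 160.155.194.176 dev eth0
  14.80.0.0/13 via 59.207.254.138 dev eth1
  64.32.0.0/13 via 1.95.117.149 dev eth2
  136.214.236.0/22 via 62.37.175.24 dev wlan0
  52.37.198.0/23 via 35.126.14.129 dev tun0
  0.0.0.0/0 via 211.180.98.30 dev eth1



Longest prefix match for 64.39.206.120:
  /10 90.128.0.0: no
  /13 14.80.0.0: no
  /13 64.32.0.0: MATCH
  /22 136.214.236.0: no
  /23 52.37.198.0: no
  /0 0.0.0.0: MATCH
Selected: next-hop 1.95.117.149 via eth2 (matched /13)


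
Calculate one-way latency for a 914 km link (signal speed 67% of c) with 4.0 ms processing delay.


Speed = 0.67 * 3e5 km/s = 201000 km/s
Propagation delay = 914 / 201000 = 0.0045 s = 4.5473 ms
Processing delay = 4.0 ms
Total one-way latency = 8.5473 ms


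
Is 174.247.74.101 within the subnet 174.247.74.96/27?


Subnet network: 174.247.74.96
Test IP AND mask: 174.247.74.96
Yes, 174.247.74.101 is in 174.247.74.96/27


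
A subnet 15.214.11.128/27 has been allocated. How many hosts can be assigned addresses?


Host bits = 32 - 27 = 5
Total addresses = 2^5 = 32
Usable = total - 2 (network and broadcast)
Usable hosts: 30


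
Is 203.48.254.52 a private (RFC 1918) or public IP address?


RFC 1918 private ranges:
  10.0.0.0/8 (10.0.0.0 - 10.255.255.255)
  172.16.0.0/12 (172.16.0.0 - 172.31.255.255)
  192.168.0.0/16 (192.168.0.0 - 192.168.255.255)
Public (not in any RFC 1918 range)


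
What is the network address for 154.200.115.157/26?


IP:   10011010.11001000.01110011.10011101
Mask: 11111111.11111111.11111111.11000000
AND operation:
Net:  10011010.11001000.01110011.10000000
Network: 154.200.115.128/26


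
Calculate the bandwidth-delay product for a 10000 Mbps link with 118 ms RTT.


BDP = bandwidth * RTT
= 10000 Mbps * 118 ms
= 10000 * 1e6 * 118 / 1000 bits
= 1180000000 bits
= 147500000 bytes
= 144042.9688 KB
BDP = 1180000000 bits (147500000 bytes)


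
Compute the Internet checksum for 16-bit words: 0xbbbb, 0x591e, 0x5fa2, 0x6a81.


Sum all words (with carry folding):
+ 0xbbbb = 0xbbbb
+ 0x591e = 0x14da
+ 0x5fa2 = 0x747c
+ 0x6a81 = 0xdefd
One's complement: ~0xdefd
Checksum = 0x2102


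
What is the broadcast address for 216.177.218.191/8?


Network: 216.0.0.0/8
Host bits = 24
Set all host bits to 1:
Broadcast: 216.255.255.255


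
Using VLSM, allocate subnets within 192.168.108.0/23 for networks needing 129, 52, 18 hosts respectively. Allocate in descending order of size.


129 hosts -> /24 (254 usable): 192.168.108.0/24
52 hosts -> /26 (62 usable): 192.168.109.0/26
18 hosts -> /27 (30 usable): 192.168.109.64/27
Allocation: 192.168.108.0/24 (129 hosts, 254 usable); 192.168.109.0/26 (52 hosts, 62 usable); 192.168.109.64/27 (18 hosts, 30 usable)


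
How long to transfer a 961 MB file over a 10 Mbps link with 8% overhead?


Effective throughput = 10 * (1 - 8/100) = 9.2 Mbps
File size in Mb = 961 * 8 = 7688 Mb
Time = 7688 / 9.2
Time = 835.6522 seconds


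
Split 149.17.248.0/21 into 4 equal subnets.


New prefix = 21 + 2 = 23
Each subnet has 512 addresses
  149.17.248.0/23
  149.17.250.0/23
  149.17.252.0/23
  149.17.254.0/23
Subnets: 149.17.248.0/23, 149.17.250.0/23, 149.17.252.0/23, 149.17.254.0/23


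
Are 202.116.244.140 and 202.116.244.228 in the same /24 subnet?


Mask: 255.255.255.0
202.116.244.140 AND mask = 202.116.244.0
202.116.244.228 AND mask = 202.116.244.0
Yes, same subnet (202.116.244.0)


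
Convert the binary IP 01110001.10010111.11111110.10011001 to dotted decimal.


01110001 = 113
10010111 = 151
11111110 = 254
10011001 = 153
IP: 113.151.254.153


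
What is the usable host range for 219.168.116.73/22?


Network: 219.168.116.0
Broadcast: 219.168.119.255
First usable = network + 1
Last usable = broadcast - 1
Range: 219.168.116.1 to 219.168.119.254


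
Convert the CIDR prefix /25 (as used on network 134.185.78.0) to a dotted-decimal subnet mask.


/25 means 25 network bits, 7 host bits
Binary: 11111111111111111111111110000000
Mask: 255.255.255.128


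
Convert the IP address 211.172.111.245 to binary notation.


211 = 11010011
172 = 10101100
111 = 01101111
245 = 11110101
Binary: 11010011.10101100.01101111.11110101


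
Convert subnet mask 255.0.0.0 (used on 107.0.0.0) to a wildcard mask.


Subnet mask: 255.0.0.0
Wildcard = 255.255.255.255 - subnet mask
255 - 255 = 0
255 - 0 = 255
255 - 0 = 255
255 - 0 = 255
Wildcard: 0.255.255.255


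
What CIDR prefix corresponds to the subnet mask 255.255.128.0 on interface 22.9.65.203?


Binary: 11111111.11111111.10000000.00000000
Count leading 1s
Prefix: /17


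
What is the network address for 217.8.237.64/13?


IP:   11011001.00001000.11101101.01000000
Mask: 11111111.11111000.00000000.00000000
AND operation:
Net:  11011001.00001000.00000000.00000000
Network: 217.8.0.0/13


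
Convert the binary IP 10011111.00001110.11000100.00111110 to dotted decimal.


10011111 = 159
00001110 = 14
11000100 = 196
00111110 = 62
IP: 159.14.196.62


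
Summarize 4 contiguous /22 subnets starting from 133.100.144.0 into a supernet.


Original prefix: /22
Number of subnets: 4 = 2^2
New prefix = 22 - 2 = 20
Supernet: 133.100.144.0/20


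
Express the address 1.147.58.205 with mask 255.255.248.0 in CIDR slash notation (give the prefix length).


Binary: 11111111.11111111.11111000.00000000
Count leading 1s
Prefix: /21


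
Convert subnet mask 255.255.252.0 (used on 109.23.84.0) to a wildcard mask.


Subnet mask: 255.255.252.0
Wildcard = 255.255.255.255 - subnet mask
255 - 255 = 0
255 - 255 = 0
255 - 252 = 3
255 - 0 = 255
Wildcard: 0.0.3.255


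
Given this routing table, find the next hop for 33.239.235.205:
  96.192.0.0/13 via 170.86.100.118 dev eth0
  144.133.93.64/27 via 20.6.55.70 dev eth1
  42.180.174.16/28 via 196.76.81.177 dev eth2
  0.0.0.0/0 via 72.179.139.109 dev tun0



Longest prefix match for 33.239.235.205:
  /13 96.192.0.0: no
  /27 144.133.93.64: no
  /28 42.180.174.16: no
  /0 0.0.0.0: MATCH
Selected: next-hop 72.179.139.109 via tun0 (matched /0)


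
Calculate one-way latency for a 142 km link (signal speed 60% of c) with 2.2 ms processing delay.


Speed = 0.6 * 3e5 km/s = 180000 km/s
Propagation delay = 142 / 180000 = 0.0008 s = 0.7889 ms
Processing delay = 2.2 ms
Total one-way latency = 2.9889 ms


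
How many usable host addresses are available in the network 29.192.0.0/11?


Host bits = 32 - 11 = 21
Total addresses = 2^21 = 2097152
Usable = total - 2 (network and broadcast)
Usable hosts: 2097150


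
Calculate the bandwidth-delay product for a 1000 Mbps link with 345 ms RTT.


BDP = bandwidth * RTT
= 1000 Mbps * 345 ms
= 1000 * 1e6 * 345 / 1000 bits
= 345000000 bits
= 43125000 bytes
= 42114.2578 KB
BDP = 345000000 bits (43125000 bytes)


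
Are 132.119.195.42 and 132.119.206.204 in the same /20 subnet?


Mask: 255.255.240.0
132.119.195.42 AND mask = 132.119.192.0
132.119.206.204 AND mask = 132.119.192.0
Yes, same subnet (132.119.192.0)


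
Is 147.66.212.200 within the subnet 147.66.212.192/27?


Subnet network: 147.66.212.192
Test IP AND mask: 147.66.212.192
Yes, 147.66.212.200 is in 147.66.212.192/27


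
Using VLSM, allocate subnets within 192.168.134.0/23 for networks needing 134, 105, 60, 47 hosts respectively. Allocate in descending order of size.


134 hosts -> /24 (254 usable): 192.168.134.0/24
105 hosts -> /25 (126 usable): 192.168.135.0/25
60 hosts -> /26 (62 usable): 192.168.135.128/26
47 hosts -> /26 (62 usable): 192.168.135.192/26
Allocation: 192.168.134.0/24 (134 hosts, 254 usable); 192.168.135.0/25 (105 hosts, 126 usable); 192.168.135.128/26 (60 hosts, 62 usable); 192.168.135.192/26 (47 hosts, 62 usable)


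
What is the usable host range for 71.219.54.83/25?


Network: 71.219.54.0
Broadcast: 71.219.54.127
First usable = network + 1
Last usable = broadcast - 1
Range: 71.219.54.1 to 71.219.54.126


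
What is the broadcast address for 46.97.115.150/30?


Network: 46.97.115.148/30
Host bits = 2
Set all host bits to 1:
Broadcast: 46.97.115.151


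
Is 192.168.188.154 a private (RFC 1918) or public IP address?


RFC 1918 private ranges:
  10.0.0.0/8 (10.0.0.0 - 10.255.255.255)
  172.16.0.0/12 (172.16.0.0 - 172.31.255.255)
  192.168.0.0/16 (192.168.0.0 - 192.168.255.255)
Private (in 192.168.0.0/16)


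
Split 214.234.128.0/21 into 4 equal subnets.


New prefix = 21 + 2 = 23
Each subnet has 512 addresses
  214.234.128.0/23
  214.234.130.0/23
  214.234.132.0/23
  214.234.134.0/23
Subnets: 214.234.128.0/23, 214.234.130.0/23, 214.234.132.0/23, 214.234.134.0/23


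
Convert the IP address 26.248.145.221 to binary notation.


26 = 00011010
248 = 11111000
145 = 10010001
221 = 11011101
Binary: 00011010.11111000.10010001.11011101


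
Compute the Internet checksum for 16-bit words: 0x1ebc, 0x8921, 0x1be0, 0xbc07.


Sum all words (with carry folding):
+ 0x1ebc = 0x1ebc
+ 0x8921 = 0xa7dd
+ 0x1be0 = 0xc3bd
+ 0xbc07 = 0x7fc5
One's complement: ~0x7fc5
Checksum = 0x803a


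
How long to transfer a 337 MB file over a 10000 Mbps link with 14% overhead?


Effective throughput = 10000 * (1 - 14/100) = 8600 Mbps
File size in Mb = 337 * 8 = 2696 Mb
Time = 2696 / 8600
Time = 0.3135 seconds


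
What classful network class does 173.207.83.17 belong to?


First octet: 173
Binary: 10101101
10xxxxxx -> Class B (128-191)
Class B, default mask 255.255.0.0 (/16)


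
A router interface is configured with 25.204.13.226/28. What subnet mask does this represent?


/28 means 28 network bits, 4 host bits
Binary: 11111111111111111111111111110000
Mask: 255.255.255.240


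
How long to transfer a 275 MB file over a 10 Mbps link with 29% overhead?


Effective throughput = 10 * (1 - 29/100) = 7.1 Mbps
File size in Mb = 275 * 8 = 2200 Mb
Time = 2200 / 7.1
Time = 309.8592 seconds


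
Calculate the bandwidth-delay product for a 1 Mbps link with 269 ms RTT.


BDP = bandwidth * RTT
= 1 Mbps * 269 ms
= 1 * 1e6 * 269 / 1000 bits
= 269000 bits
= 33625 bytes
= 32.8369 KB
BDP = 269000 bits (33625 bytes)


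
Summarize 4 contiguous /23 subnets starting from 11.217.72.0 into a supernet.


Original prefix: /23
Number of subnets: 4 = 2^2
New prefix = 23 - 2 = 21
Supernet: 11.217.72.0/21


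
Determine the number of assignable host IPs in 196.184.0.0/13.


Host bits = 32 - 13 = 19
Total addresses = 2^19 = 524288
Usable = total - 2 (network and broadcast)
Usable hosts: 524286


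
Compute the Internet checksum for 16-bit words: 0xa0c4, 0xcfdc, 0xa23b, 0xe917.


Sum all words (with carry folding):
+ 0xa0c4 = 0xa0c4
+ 0xcfdc = 0x70a1
+ 0xa23b = 0x12dd
+ 0xe917 = 0xfbf4
One's complement: ~0xfbf4
Checksum = 0x040b


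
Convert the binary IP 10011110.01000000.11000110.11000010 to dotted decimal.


10011110 = 158
01000000 = 64
11000110 = 198
11000010 = 194
IP: 158.64.198.194


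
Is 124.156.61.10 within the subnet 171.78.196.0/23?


Subnet network: 171.78.196.0
Test IP AND mask: 124.156.60.0
No, 124.156.61.10 is not in 171.78.196.0/23


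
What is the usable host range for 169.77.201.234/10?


Network: 169.64.0.0
Broadcast: 169.127.255.255
First usable = network + 1
Last usable = broadcast - 1
Range: 169.64.0.1 to 169.127.255.254


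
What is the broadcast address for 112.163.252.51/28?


Network: 112.163.252.48/28
Host bits = 4
Set all host bits to 1:
Broadcast: 112.163.252.63


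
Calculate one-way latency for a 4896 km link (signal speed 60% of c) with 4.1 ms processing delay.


Speed = 0.6 * 3e5 km/s = 180000 km/s
Propagation delay = 4896 / 180000 = 0.0272 s = 27.2 ms
Processing delay = 4.1 ms
Total one-way latency = 31.3 ms


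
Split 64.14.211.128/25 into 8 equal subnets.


New prefix = 25 + 3 = 28
Each subnet has 16 addresses
  64.14.211.128/28
  64.14.211.144/28
  64.14.211.160/28
  64.14.211.176/28
  64.14.211.192/28
  64.14.211.208/28
  64.14.211.224/28
  64.14.211.240/28
Subnets: 64.14.211.128/28, 64.14.211.144/28, 64.14.211.160/28, 64.14.211.176/28, 64.14.211.192/28, 64.14.211.208/28, 64.14.211.224/28, 64.14.211.240/28


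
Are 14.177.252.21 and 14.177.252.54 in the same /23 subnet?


Mask: 255.255.254.0
14.177.252.21 AND mask = 14.177.252.0
14.177.252.54 AND mask = 14.177.252.0
Yes, same subnet (14.177.252.0)


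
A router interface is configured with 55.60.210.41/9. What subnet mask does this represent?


/9 means 9 network bits, 23 host bits
Binary: 11111111100000000000000000000000
Mask: 255.128.0.0


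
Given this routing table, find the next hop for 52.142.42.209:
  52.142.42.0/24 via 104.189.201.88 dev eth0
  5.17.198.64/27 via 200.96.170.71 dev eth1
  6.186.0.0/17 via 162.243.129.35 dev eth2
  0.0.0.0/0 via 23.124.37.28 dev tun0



Longest prefix match for 52.142.42.209:
  /24 52.142.42.0: MATCH
  /27 5.17.198.64: no
  /17 6.186.0.0: no
  /0 0.0.0.0: MATCH
Selected: next-hop 104.189.201.88 via eth0 (matched /24)


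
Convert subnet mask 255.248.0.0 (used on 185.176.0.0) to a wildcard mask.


Subnet mask: 255.248.0.0
Wildcard = 255.255.255.255 - subnet mask
255 - 255 = 0
255 - 248 = 7
255 - 0 = 255
255 - 0 = 255
Wildcard: 0.7.255.255


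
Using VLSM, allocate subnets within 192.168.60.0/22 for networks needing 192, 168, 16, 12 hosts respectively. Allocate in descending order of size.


192 hosts -> /24 (254 usable): 192.168.60.0/24
168 hosts -> /24 (254 usable): 192.168.61.0/24
16 hosts -> /27 (30 usable): 192.168.62.0/27
12 hosts -> /28 (14 usable): 192.168.62.32/28
Allocation: 192.168.60.0/24 (192 hosts, 254 usable); 192.168.61.0/24 (168 hosts, 254 usable); 192.168.62.0/27 (16 hosts, 30 usable); 192.168.62.32/28 (12 hosts, 14 usable)


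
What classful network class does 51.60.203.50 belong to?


First octet: 51
Binary: 00110011
0xxxxxxx -> Class A (1-126)
Class A, default mask 255.0.0.0 (/8)


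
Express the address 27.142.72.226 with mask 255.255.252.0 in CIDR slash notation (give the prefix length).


Binary: 11111111.11111111.11111100.00000000
Count leading 1s
Prefix: /22


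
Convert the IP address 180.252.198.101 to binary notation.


180 = 10110100
252 = 11111100
198 = 11000110
101 = 01100101
Binary: 10110100.11111100.11000110.01100101


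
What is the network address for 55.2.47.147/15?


IP:   00110111.00000010.00101111.10010011
Mask: 11111111.11111110.00000000.00000000
AND operation:
Net:  00110111.00000010.00000000.00000000
Network: 55.2.0.0/15


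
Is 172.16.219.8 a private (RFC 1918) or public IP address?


RFC 1918 private ranges:
  10.0.0.0/8 (10.0.0.0 - 10.255.255.255)
  172.16.0.0/12 (172.16.0.0 - 172.31.255.255)
  192.168.0.0/16 (192.168.0.0 - 192.168.255.255)
Private (in 172.16.0.0/12)


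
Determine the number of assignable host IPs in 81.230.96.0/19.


Host bits = 32 - 19 = 13
Total addresses = 2^13 = 8192
Usable = total - 2 (network and broadcast)
Usable hosts: 8190


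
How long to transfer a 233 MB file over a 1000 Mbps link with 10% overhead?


Effective throughput = 1000 * (1 - 10/100) = 900 Mbps
File size in Mb = 233 * 8 = 1864 Mb
Time = 1864 / 900
Time = 2.0711 seconds


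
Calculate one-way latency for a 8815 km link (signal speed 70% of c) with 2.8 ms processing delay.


Speed = 0.7 * 3e5 km/s = 210000 km/s
Propagation delay = 8815 / 210000 = 0.042 s = 41.9762 ms
Processing delay = 2.8 ms
Total one-way latency = 44.7762 ms


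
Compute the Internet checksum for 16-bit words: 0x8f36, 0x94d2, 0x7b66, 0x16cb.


Sum all words (with carry folding):
+ 0x8f36 = 0x8f36
+ 0x94d2 = 0x2409
+ 0x7b66 = 0x9f6f
+ 0x16cb = 0xb63a
One's complement: ~0xb63a
Checksum = 0x49c5
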